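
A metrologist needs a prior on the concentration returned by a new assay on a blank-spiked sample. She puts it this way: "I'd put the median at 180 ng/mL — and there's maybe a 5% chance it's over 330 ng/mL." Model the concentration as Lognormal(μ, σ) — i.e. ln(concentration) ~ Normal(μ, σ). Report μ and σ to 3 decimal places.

If T ~ Lognormal(μ,σ) then ln T ~ Normal(μ,σ), so the p-quantile of ln T is μ + z_p·σ.
ln(180) = 5.193 and ln(330) = 5.799; z_{0.5} = 0, z_{0.95} = 1.645.
σ = (5.799 − 5.193)/(1.645 − (0)) = 0.369.
μ = 5.193 − (0)·0.369 = 5.193.

μ ≈ 5.193, σ ≈ 0.369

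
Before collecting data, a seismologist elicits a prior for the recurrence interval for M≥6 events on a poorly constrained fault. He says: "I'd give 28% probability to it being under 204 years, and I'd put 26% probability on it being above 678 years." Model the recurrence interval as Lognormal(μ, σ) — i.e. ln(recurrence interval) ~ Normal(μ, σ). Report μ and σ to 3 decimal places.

μ ≈ 5.889, σ ≈ 0.979

If T ~ Lognormal(μ,σ) then ln T ~ Normal(μ,σ), so the p-quantile of ln T is μ + z_p·σ.
ln(204) = 5.318 and ln(678) = 6.519; z_{0.28} = -0.5828, z_{0.74} = 0.6433.
σ = (6.519 − 5.318)/(0.6433 − (-0.5828)) = 0.979.
μ = 5.318 − (-0.5828)·0.979 = 5.889.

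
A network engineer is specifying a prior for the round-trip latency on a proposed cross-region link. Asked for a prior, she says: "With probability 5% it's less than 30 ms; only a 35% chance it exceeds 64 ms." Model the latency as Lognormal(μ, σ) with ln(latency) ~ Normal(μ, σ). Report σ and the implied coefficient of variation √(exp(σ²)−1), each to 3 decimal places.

If T ~ Lognormal(μ,σ) then ln T ~ Normal(μ,σ), so the p-quantile of ln T is μ + z_p·σ.
ln(30) = 3.401 and ln(64) = 4.159; z_{0.05} = -1.645, z_{0.65} = 0.3853.
σ = (4.159 − 3.401)/(0.3853 − (-1.645)) = 0.373.
μ = 3.401 − (-1.645)·0.373 = 4.015.
CV = √(exp(σ²)−1) = √(exp(0.1393)−1) = 0.387.

σ ≈ 0.373, CV ≈ 0.387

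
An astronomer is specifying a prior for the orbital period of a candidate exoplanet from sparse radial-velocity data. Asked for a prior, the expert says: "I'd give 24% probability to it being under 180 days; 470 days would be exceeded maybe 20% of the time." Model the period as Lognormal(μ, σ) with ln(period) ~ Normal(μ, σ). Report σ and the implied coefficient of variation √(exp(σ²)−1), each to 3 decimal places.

σ ≈ 0.620, CV ≈ 0.685

If T ~ Lognormal(μ,σ) then ln T ~ Normal(μ,σ), so the p-quantile of ln T is μ + z_p·σ.
ln(180) = 5.193 and ln(470) = 6.153; z_{0.24} = -0.7063, z_{0.8} = 0.8416.
σ = (6.153 − 5.193)/(0.8416 − (-0.7063)) = 0.620.
μ = 5.193 − (-0.7063)·0.620 = 5.631.
CV = √(exp(σ²)−1) = √(exp(0.3845)−1) = 0.685.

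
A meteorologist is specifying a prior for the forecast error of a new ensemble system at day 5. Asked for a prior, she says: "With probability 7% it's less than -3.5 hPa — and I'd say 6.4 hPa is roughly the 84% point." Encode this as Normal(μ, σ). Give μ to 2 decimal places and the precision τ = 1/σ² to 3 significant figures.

The p-quantile of Normal(μ,σ) is μ + z_p·σ, with z_{0.07} = -1.476 and z_{0.84} = 0.9945.
Eliminate σ: μ = (z₂·x₁ − z₁·x₂)/(z₂ − z₁) = (0.9945·-3.5 − (-1.476)·6.4)/2.47 = 2.41.
Then σ = (x₂ − x₁)/(z₂ − z₁) = (6.4 − -3.5)/2.47 = 4.01.
Precision τ = 1/σ² = 1/4.008² = 0.0623.

μ = 2.41, τ = 0.0623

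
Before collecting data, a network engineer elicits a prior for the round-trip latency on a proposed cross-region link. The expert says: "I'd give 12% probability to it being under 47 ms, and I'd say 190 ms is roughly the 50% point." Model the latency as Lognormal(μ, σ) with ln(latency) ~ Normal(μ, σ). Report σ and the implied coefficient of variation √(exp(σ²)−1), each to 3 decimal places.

If T ~ Lognormal(μ,σ) then ln T ~ Normal(μ,σ), so the p-quantile of ln T is μ + z_p·σ.
ln(47) = 3.85 and ln(190) = 5.247; z_{0.12} = -1.175, z_{0.5} = 0.
σ = (5.247 − 3.85)/(0 − (-1.175)) = 1.189.
μ = 3.85 − (-1.175)·1.189 = 5.247.
CV = √(exp(σ²)−1) = √(exp(1.4134)−1) = 1.763.

σ ≈ 1.189, CV ≈ 1.763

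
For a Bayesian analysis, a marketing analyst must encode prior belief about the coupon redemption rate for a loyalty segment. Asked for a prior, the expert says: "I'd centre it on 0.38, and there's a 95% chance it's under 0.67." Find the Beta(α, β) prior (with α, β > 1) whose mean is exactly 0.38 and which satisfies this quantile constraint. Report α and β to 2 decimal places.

α ≈ 2.90, β ≈ 4.74

With mean 0.38 fixed, write α = 0.38s, β = 0.62s where s = α+β.
Need P(θ < 0.67) = 0.95 under Beta(0.38s, 0.62s). Normal approximation: (q−m)/√(m(1−m)/s) ≈ z_{0.95} = 1.64, so s ≈ 0.38·0.62·(1.64)²/(0.67−0.38)² = 7.6.
At s = 7.6: P(θ<0.67) ≈ 0.949. Adjusting to match 0.95 gives s ≈ 7.64.
So α = 0.38·7.64 ≈ 2.90, β = 0.62·7.64 ≈ 4.74.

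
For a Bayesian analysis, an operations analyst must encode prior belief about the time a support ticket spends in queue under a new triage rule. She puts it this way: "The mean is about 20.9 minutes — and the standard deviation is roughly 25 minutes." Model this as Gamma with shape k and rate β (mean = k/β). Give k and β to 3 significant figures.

k ≈ 0.699, β ≈ 0.0334

For Gamma(k, rate β): mean = k/β, variance = k/β², so CV = 1/√k.
CV = SD/mean = 25/20.9 = 1.196, hence k = 1/CV² = 0.699.
Then β = k/mean = 0.699/20.9 = 0.0334.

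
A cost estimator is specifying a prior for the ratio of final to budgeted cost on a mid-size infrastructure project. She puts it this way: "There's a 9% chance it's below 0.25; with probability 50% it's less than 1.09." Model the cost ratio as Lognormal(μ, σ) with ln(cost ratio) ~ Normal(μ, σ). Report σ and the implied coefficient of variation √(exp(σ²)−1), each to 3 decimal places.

σ ≈ 1.098, CV ≈ 1.530

If T ~ Lognormal(μ,σ) then ln T ~ Normal(μ,σ), so the p-quantile of ln T is μ + z_p·σ.
ln(0.25) = -1.386 and ln(1.09) = 0.08618; z_{0.09} = -1.341, z_{0.5} = 0.
σ = (0.08618 − -1.386)/(0 − (-1.341)) = 1.098.
μ = -1.386 − (-1.341)·1.098 = 0.086.
CV = √(exp(σ²)−1) = √(exp(1.2061)−1) = 1.530.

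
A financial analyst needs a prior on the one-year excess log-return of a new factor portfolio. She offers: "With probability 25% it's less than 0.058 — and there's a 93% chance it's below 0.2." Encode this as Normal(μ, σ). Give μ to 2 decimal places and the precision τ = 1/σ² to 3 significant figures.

For Normal(μ,σ), the p-quantile is μ + z_p·σ. Here z_{0.25} = -0.6745, z_{0.93} = 1.476.
So 0.058 = μ − 0.6745σ and 0.2 = μ + 1.476σ.
Subtracting: σ = (0.2 − 0.058)/(1.476 − (-0.6745)) = 0.07.
Then μ = 0.058 − (-0.6745)·0.07 = 0.10.
Precision τ = 1/σ² = 1/0.06604² = 229.

μ = 0.10, τ = 229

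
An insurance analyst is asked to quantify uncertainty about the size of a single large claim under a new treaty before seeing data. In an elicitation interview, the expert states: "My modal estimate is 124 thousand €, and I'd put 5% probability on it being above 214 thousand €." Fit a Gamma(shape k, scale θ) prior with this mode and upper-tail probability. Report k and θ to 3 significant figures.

Gamma(k,θ) with k>1 has mode (k−1)θ, so θ = 124/(k−1).
Need P(X < 214) = 0.95 with θ tied to k this way. Start at k = 2, θ = 124: P(X<214) ≈ 0.515.
Too low — raise k to concentrate. Iterating converges to k ≈ 10.4.
Then θ = 124/(10.4−1) ≈ 13.2.

k ≈ 10.4, θ ≈ 13.2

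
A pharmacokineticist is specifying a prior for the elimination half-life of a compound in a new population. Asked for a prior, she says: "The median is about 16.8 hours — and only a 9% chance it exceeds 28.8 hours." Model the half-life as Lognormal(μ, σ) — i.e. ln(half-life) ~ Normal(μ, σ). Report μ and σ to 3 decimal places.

μ ≈ 2.821, σ ≈ 0.402

If T ~ Lognormal(μ,σ) then ln T ~ Normal(μ,σ), so the p-quantile of ln T is μ + z_p·σ.
ln(16.8) = 2.821 and ln(28.8) = 3.36; z_{0.5} = 0, z_{0.91} = 1.341.
σ = (3.36 − 2.821)/(1.341 − (0)) = 0.402.
μ = 2.821 − (0)·0.402 = 2.821.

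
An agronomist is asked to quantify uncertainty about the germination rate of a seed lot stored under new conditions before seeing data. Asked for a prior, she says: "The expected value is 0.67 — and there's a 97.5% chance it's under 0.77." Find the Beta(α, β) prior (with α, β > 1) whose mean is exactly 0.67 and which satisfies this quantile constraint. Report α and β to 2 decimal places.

α ≈ 51.39, β ≈ 25.31

With mean 0.67 fixed, write α = 0.67s, β = 0.33s where s = α+β.
Need P(θ < 0.77) = 0.975 under Beta(0.67s, 0.33s). Normal approximation: (q−m)/√(m(1−m)/s) ≈ z_{0.975} = 1.96, so s ≈ 0.67·0.33·(1.96)²/(0.77−0.67)² = 84.9.
At s = 84.9: P(θ<0.77) ≈ 0.981. Adjusting to match 0.975 gives s ≈ 76.69.
So α = 0.67·76.69 ≈ 51.39, β = 0.33·76.69 ≈ 25.31.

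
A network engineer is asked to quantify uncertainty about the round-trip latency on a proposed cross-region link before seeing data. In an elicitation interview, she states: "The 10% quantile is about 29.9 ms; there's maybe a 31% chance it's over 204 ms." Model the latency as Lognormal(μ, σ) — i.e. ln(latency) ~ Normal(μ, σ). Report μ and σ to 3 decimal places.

If T ~ Lognormal(μ,σ) then ln T ~ Normal(μ,σ), so the p-quantile of ln T is μ + z_p·σ.
ln(29.9) = 3.398 and ln(204) = 5.318; z_{0.1} = -1.282, z_{0.69} = 0.4959.
σ = (5.318 − 3.398)/(0.4959 − (-1.282)) = 1.080.
μ = 3.398 − (-1.282)·1.080 = 4.782.

μ ≈ 4.782, σ ≈ 1.080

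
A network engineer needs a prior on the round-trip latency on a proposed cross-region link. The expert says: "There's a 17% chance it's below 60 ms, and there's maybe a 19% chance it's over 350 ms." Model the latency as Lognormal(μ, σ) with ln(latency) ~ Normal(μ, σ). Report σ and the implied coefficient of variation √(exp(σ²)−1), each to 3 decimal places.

If T ~ Lognormal(μ,σ) then ln T ~ Normal(μ,σ), so the p-quantile of ln T is μ + z_p·σ.
ln(60) = 4.094 and ln(350) = 5.858; z_{0.17} = -0.9542, z_{0.81} = 0.8779.
σ = (5.858 − 4.094)/(0.8779 − (-0.9542)) = 0.963.
μ = 4.094 − (-0.9542)·0.963 = 5.013.
CV = √(exp(σ²)−1) = √(exp(0.9266)−1) = 1.235.

σ ≈ 0.963, CV ≈ 1.235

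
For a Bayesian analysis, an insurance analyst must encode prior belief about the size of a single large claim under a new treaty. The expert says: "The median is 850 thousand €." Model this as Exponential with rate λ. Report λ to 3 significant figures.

λ ≈ 0.000815

Exponential median = ln 2 / λ, so λ = ln 2 / 850.0 = 0.000815.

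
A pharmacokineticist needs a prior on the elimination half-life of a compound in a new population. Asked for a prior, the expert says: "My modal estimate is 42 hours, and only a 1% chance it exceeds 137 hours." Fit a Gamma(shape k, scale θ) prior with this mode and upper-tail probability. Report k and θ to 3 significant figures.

Gamma(k,θ) with k>1 has mode (k−1)θ, so θ = 42/(k−1).
Need P(X < 137) = 0.99 with θ tied to k this way. Start at k = 2, θ = 42: P(X<137) ≈ 0.837.
Too low — raise k to concentrate. Iterating converges to k ≈ 4.15.
Then θ = 42/(4.15−1) ≈ 13.3.

k ≈ 4.15, θ ≈ 13.3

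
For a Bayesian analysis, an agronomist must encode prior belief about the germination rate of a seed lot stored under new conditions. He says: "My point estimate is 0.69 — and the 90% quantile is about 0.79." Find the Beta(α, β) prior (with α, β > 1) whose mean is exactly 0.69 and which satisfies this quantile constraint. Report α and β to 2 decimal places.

α ≈ 22.66, β ≈ 10.18

With mean 0.69 fixed, write α = 0.69s, β = 0.31s where s = α+β.
Need P(θ < 0.79) = 0.9 under Beta(0.69s, 0.31s). Normal approximation: (q−m)/√(m(1−m)/s) ≈ z_{0.9} = 1.28, so s ≈ 0.69·0.31·(1.28)²/(0.79−0.69)² = 35.1.
At s = 35.1: P(θ<0.79) ≈ 0.908. Adjusting to match 0.9 gives s ≈ 32.84.
So α = 0.69·32.84 ≈ 22.66, β = 0.31·32.84 ≈ 10.18.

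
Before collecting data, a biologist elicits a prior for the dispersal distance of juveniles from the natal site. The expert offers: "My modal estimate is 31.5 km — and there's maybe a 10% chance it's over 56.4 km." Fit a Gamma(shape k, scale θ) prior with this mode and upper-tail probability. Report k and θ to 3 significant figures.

Gamma(k,θ) with k>1 has mode (k−1)θ, so θ = 31.5/(k−1).
Need P(X < 56.4) = 0.9 with θ tied to k this way. Start at k = 2, θ = 31.5: P(X<56.4) ≈ 0.534.
Too low — raise k to concentrate. Iterating converges to k ≈ 6.61.
Then θ = 31.5/(6.61−1) ≈ 5.62.

k ≈ 6.61, θ ≈ 5.62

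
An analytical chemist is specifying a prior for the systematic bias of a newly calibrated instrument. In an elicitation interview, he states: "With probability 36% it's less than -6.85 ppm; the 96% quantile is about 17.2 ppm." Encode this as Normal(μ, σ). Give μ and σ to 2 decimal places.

μ = -2.76, σ = 11.40

The p-quantile of Normal(μ,σ) is μ + z_p·σ, with z_{0.36} = -0.3585 and z_{0.96} = 1.751.
Eliminate σ: μ = (z₂·x₁ − z₁·x₂)/(z₂ − z₁) = (1.751·-6.85 − (-0.3585)·17.2)/2.109 = -2.76.
Then σ = (x₂ − x₁)/(z₂ − z₁) = (17.2 − -6.85)/2.109 = 11.40.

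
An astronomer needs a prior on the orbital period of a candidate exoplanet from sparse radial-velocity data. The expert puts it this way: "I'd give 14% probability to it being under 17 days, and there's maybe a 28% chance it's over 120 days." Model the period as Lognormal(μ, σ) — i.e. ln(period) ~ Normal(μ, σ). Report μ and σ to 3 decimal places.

μ ≈ 4.103, σ ≈ 1.175

If T ~ Lognormal(μ,σ) then ln T ~ Normal(μ,σ), so the p-quantile of ln T is μ + z_p·σ.
ln(17) = 2.833 and ln(120) = 4.787; z_{0.14} = -1.08, z_{0.72} = 0.5828.
σ = (4.787 − 2.833)/(0.5828 − (-1.08)) = 1.175.
μ = 2.833 − (-1.08)·1.175 = 4.103.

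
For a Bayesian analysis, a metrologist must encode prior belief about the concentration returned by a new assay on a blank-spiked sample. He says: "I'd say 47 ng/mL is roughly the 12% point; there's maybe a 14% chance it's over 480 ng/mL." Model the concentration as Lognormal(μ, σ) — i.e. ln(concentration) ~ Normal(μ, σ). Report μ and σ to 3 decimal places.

If T ~ Lognormal(μ,σ) then ln T ~ Normal(μ,σ), so the p-quantile of ln T is μ + z_p·σ.
ln(47) = 3.85 and ln(480) = 6.174; z_{0.12} = -1.175, z_{0.86} = 1.08.
σ = (6.174 − 3.85)/(1.08 − (-1.175)) = 1.030.
μ = 3.85 − (-1.175)·1.030 = 5.061.

μ ≈ 5.061, σ ≈ 1.030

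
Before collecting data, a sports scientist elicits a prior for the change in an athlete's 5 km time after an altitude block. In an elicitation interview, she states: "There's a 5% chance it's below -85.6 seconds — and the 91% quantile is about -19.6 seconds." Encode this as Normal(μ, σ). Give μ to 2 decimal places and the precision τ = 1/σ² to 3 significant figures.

μ = -49.24, τ = 0.00205

For Normal(μ,σ), the p-quantile is μ + z_p·σ. Here z_{0.05} = -1.645, z_{0.91} = 1.341.
So -85.6 = μ − 1.645σ and -19.6 = μ + 1.341σ.
Subtracting: σ = (-19.6 − -85.6)/(1.341 − (-1.645)) = 22.11.
Then μ = -85.6 − (-1.645)·22.11 = -49.24.
Precision τ = 1/σ² = 1/22.11² = 0.00205.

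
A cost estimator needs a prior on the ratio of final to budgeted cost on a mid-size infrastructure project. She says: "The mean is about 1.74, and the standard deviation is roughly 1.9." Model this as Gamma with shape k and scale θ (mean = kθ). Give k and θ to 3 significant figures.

For Gamma(k, scale θ): mean = kθ, variance = kθ², so CV = 1/√k.
CV = SD/mean = 1.9/1.74 = 1.092, hence k = 1/CV² = 0.839.
Then θ = mean/k = 1.74/0.839 = 2.07.

k ≈ 0.839, θ ≈ 2.07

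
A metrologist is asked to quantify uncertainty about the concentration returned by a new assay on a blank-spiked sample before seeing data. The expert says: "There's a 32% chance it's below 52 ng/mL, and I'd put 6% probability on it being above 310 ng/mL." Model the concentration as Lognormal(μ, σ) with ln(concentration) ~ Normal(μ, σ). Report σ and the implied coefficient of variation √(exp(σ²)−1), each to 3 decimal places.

σ ≈ 0.883, CV ≈ 1.086

If T ~ Lognormal(μ,σ) then ln T ~ Normal(μ,σ), so the p-quantile of ln T is μ + z_p·σ.
ln(52) = 3.951 and ln(310) = 5.737; z_{0.32} = -0.4677, z_{0.94} = 1.555.
σ = (5.737 − 3.951)/(1.555 − (-0.4677)) = 0.883.
μ = 3.951 − (-0.4677)·0.883 = 4.364.
CV = √(exp(σ²)−1) = √(exp(0.7792)−1) = 1.086.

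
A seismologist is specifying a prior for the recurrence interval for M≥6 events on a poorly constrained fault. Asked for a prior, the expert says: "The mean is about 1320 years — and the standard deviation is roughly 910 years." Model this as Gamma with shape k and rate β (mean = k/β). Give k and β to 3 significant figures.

k ≈ 2.1, β ≈ 0.00159

For Gamma(k, rate β): mean = k/β, variance = k/β², so CV = 1/√k.
CV = SD/mean = 910/1320 = 0.6894, hence k = 1/CV² = 2.1.
Then β = k/mean = 2.1/1320 = 0.00159.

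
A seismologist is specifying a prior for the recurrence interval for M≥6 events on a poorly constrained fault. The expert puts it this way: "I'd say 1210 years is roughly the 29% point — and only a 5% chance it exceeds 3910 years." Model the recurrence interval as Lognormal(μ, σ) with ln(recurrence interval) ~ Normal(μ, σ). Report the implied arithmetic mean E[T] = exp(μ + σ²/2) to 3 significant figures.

E[T] ≈ 1870 years

If T ~ Lognormal(μ,σ) then ln T ~ Normal(μ,σ), so the p-quantile of ln T is μ + z_p·σ.
ln(1210) = 7.098 and ln(3910) = 8.271; z_{0.29} = -0.5534, z_{0.95} = 1.645.
σ = (8.271 − 7.098)/(1.645 − (-0.5534)) = 0.534.
μ = 7.098 − (-0.5534)·0.534 = 7.394.
E[T] = exp(μ + σ²/2) = exp(7.394 + 0.1423) = 1870 years.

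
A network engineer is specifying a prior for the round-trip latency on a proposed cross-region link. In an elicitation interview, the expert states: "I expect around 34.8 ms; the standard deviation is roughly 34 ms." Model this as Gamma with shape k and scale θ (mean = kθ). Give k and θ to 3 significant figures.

k ≈ 1.05, θ ≈ 33.2

For Gamma(k, scale θ): mean = kθ, variance = kθ², so CV = 1/√k.
CV = SD/mean = 34/34.8 = 0.977, hence k = 1/CV² = 1.05.
Then θ = mean/k = 34.8/1.05 = 33.2.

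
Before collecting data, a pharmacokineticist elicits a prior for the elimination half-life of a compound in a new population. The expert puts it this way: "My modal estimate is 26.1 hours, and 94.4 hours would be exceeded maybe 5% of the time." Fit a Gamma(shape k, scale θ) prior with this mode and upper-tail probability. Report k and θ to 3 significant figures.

Gamma(k,θ) with k>1 has mode (k−1)θ, so θ = 26.1/(k−1).
Need P(X < 94.4) = 0.95 with θ tied to k this way. Start at k = 2, θ = 26.1: P(X<94.4) ≈ 0.876.
Too low — raise k to concentrate. Iterating converges to k ≈ 2.55.
Then θ = 26.1/(2.55−1) ≈ 16.8.

k ≈ 2.55, θ ≈ 16.8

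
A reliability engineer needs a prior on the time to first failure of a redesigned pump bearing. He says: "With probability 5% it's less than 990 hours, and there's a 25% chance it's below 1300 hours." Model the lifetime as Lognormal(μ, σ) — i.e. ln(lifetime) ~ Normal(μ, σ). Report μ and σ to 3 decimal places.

If T ~ Lognormal(μ,σ) then ln T ~ Normal(μ,σ), so the p-quantile of ln T is μ + z_p·σ.
ln(990) = 6.898 and ln(1300) = 7.17; z_{0.05} = -1.645, z_{0.25} = -0.6745.
σ = (7.17 − 6.898)/(-0.6745 − (-1.645)) = 0.281.
μ = 6.898 − (-1.645)·0.281 = 7.359.

μ ≈ 7.359, σ ≈ 0.281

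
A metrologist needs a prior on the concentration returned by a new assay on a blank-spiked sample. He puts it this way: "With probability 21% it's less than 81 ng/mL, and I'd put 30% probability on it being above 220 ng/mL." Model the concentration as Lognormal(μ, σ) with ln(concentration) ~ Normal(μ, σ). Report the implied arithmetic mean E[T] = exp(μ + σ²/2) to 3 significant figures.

If T ~ Lognormal(μ,σ) then ln T ~ Normal(μ,σ), so the p-quantile of ln T is μ + z_p·σ.
ln(81) = 4.394 and ln(220) = 5.394; z_{0.21} = -0.8064, z_{0.7} = 0.5244.
σ = (5.394 − 4.394)/(0.5244 − (-0.8064)) = 0.751.
μ = 4.394 − (-0.8064)·0.751 = 5.000.
E[T] = exp(μ + σ²/2) = exp(5.000 + 0.2818) = 197 ng/mL.

E[T] ≈ 197 ng/mL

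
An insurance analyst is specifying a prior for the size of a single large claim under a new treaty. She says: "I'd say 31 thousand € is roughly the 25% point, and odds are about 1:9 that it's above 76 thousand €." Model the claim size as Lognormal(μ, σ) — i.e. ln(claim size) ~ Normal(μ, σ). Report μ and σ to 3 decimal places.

If T ~ Lognormal(μ,σ) then ln T ~ Normal(μ,σ), so the p-quantile of ln T is μ + z_p·σ.
ln(31) = 3.434 and ln(76) = 4.331; z_{0.25} = -0.6745, z_{0.9} = 1.282.
σ = (4.331 − 3.434)/(1.282 − (-0.6745)) = 0.458.
μ = 3.434 − (-0.6745)·0.458 = 3.743.

μ ≈ 3.743, σ ≈ 0.458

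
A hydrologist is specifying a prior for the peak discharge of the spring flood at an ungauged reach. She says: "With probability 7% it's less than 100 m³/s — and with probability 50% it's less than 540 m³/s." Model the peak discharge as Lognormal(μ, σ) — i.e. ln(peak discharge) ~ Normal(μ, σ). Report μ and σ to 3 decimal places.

If T ~ Lognormal(μ,σ) then ln T ~ Normal(μ,σ), so the p-quantile of ln T is μ + z_p·σ.
ln(100) = 4.605 and ln(540) = 6.292; z_{0.07} = -1.476, z_{0.5} = 0.
σ = (6.292 − 4.605)/(0 − (-1.476)) = 1.143.
μ = 4.605 − (-1.476)·1.143 = 6.292.

μ ≈ 6.292, σ ≈ 1.143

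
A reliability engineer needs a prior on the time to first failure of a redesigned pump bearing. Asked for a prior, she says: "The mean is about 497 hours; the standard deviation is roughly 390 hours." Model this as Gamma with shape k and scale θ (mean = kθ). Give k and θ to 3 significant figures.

k ≈ 1.62, θ ≈ 306

For Gamma(k, scale θ): mean = kθ, variance = kθ², so CV = 1/√k.
CV = SD/mean = 390/497 = 0.7847, hence k = 1/CV² = 1.62.
Then θ = mean/k = 497/1.62 = 306.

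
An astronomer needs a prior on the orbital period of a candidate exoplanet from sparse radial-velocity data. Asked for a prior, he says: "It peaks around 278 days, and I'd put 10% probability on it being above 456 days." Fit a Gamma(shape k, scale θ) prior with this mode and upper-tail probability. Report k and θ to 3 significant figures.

Gamma(k,θ) with k>1 has mode (k−1)θ, so θ = 278/(k−1).
Need P(X < 456) = 0.9 with θ tied to k this way. Start at k = 2, θ = 278: P(X<456) ≈ 0.488.
Too low — raise k to concentrate. Iterating converges to k ≈ 8.7.
Then θ = 278/(8.7−1) ≈ 36.1.

k ≈ 8.7, θ ≈ 36.1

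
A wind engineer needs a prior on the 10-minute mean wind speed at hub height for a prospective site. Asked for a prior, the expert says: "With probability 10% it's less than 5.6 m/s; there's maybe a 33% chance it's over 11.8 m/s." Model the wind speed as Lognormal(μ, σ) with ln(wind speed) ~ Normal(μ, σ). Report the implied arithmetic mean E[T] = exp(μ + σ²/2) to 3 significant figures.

E[T] ≈ 10.7 m/s

If T ~ Lognormal(μ,σ) then ln T ~ Normal(μ,σ), so the p-quantile of ln T is μ + z_p·σ.
ln(5.6) = 1.723 and ln(11.8) = 2.468; z_{0.1} = -1.282, z_{0.67} = 0.4399.
σ = (2.468 − 1.723)/(0.4399 − (-1.282)) = 0.433.
μ = 1.723 − (-1.282)·0.433 = 2.278.
E[T] = exp(μ + σ²/2) = exp(2.278 + 0.0937) = 10.7 m/s.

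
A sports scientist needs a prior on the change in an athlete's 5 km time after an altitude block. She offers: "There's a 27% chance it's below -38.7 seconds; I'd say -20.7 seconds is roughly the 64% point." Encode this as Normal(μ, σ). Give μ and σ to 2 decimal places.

μ = -27.34, σ = 18.53

The p-quantile of Normal(μ,σ) is μ + z_p·σ, with z_{0.27} = -0.6128 and z_{0.64} = 0.3585.
Eliminate σ: μ = (z₂·x₁ − z₁·x₂)/(z₂ − z₁) = (0.3585·-38.7 − (-0.6128)·-20.7)/0.9713 = -27.34.
Then σ = (x₂ − x₁)/(z₂ − z₁) = (-20.7 − -38.7)/0.9713 = 18.53.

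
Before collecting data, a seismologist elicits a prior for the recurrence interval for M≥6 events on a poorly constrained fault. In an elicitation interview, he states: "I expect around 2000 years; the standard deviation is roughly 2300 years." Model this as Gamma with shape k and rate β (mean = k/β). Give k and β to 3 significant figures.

k ≈ 0.756, β ≈ 0.000378

For Gamma(k, rate β): mean = k/β, variance = k/β², so CV = 1/√k.
CV = SD/mean = 2300/2000 = 1.15, hence k = 1/CV² = 0.756.
Then β = k/mean = 0.756/2000 = 0.000378.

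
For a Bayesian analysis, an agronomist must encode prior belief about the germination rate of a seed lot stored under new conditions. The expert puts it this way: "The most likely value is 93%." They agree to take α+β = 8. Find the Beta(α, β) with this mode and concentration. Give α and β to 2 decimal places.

α = 6.58, β = 1.42

For α,β > 1 the Beta mode is (α−1)/(α+β−2). With α+β = 8, the mode is (α−1)/6.
Set (α−1)/6 = 0.93 → α = 1 + 0.93·6 = 6.58.
β = 8 − α = 1.42.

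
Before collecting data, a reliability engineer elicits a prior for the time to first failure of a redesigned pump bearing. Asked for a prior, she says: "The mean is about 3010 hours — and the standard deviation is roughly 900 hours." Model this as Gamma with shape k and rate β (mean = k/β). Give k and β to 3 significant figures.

For Gamma(k, rate β): mean = k/β, variance = k/β², so CV = 1/√k.
CV = SD/mean = 900/3010 = 0.299, hence k = 1/CV² = 11.2.
Then β = k/mean = 11.2/3010 = 0.00372.

k ≈ 11.2, β ≈ 0.00372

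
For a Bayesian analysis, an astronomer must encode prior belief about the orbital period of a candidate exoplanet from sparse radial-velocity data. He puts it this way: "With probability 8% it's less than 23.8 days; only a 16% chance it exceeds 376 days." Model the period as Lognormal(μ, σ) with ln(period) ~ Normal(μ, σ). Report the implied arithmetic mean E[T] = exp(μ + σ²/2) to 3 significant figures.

E[T] ≈ 232 days

If T ~ Lognormal(μ,σ) then ln T ~ Normal(μ,σ), so the p-quantile of ln T is μ + z_p·σ.
ln(23.8) = 3.17 and ln(376) = 5.93; z_{0.08} = -1.405, z_{0.84} = 0.9945.
σ = (5.93 − 3.17)/(0.9945 − (-1.405)) = 1.150.
μ = 3.17 − (-1.405)·1.150 = 4.786.
E[T] = exp(μ + σ²/2) = exp(4.786 + 0.6615) = 232 days.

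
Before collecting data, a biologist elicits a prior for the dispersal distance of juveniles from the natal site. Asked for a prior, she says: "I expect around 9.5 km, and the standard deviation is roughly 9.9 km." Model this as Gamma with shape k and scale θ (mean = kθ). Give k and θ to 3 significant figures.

k ≈ 0.921, θ ≈ 10.3

For Gamma(k, scale θ): mean = kθ, variance = kθ², so CV = 1/√k.
CV = SD/mean = 9.9/9.5 = 1.042, hence k = 1/CV² = 0.921.
Then θ = mean/k = 9.5/0.921 = 10.3.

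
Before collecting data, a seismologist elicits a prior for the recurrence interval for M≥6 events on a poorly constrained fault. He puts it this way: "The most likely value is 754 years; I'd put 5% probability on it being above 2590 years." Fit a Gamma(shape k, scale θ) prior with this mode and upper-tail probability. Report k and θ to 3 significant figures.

Gamma(k,θ) with k>1 has mode (k−1)θ, so θ = 754/(k−1).
Need P(X < 2590) = 0.95 with θ tied to k this way. Start at k = 2, θ = 754: P(X<2590) ≈ 0.857.
Too low — raise k to concentrate. Iterating converges to k ≈ 2.7.
Then θ = 754/(2.7−1) ≈ 443.

k ≈ 2.7, θ ≈ 443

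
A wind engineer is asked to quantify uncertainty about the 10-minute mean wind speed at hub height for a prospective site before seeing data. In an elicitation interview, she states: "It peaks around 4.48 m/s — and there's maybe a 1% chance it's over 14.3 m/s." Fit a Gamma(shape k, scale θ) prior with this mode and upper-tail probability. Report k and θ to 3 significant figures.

k ≈ 4.29, θ ≈ 1.36

Gamma(k,θ) with k>1 has mode (k−1)θ, so θ = 4.48/(k−1).
Need P(X < 14.3) = 0.99 with θ tied to k this way. Start at k = 2, θ = 4.48: P(X<14.3) ≈ 0.828.
Too low — raise k to concentrate. Iterating converges to k ≈ 4.29.
Then θ = 4.48/(4.29−1) ≈ 1.36.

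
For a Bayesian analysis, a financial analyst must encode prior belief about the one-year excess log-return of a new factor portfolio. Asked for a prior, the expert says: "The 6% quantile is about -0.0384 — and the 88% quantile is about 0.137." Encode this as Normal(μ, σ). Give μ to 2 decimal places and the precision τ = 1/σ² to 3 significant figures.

The p-quantile of Normal(μ,σ) is μ + z_p·σ, with z_{0.06} = -1.555 and z_{0.88} = 1.175.
Eliminate σ: μ = (z₂·x₁ − z₁·x₂)/(z₂ − z₁) = (1.175·-0.0384 − (-1.555)·0.137)/2.73 = 0.06.
Then σ = (x₂ − x₁)/(z₂ − z₁) = (0.137 − -0.0384)/2.73 = 0.06.
Precision τ = 1/σ² = 1/0.06425² = 242.

μ = 0.06, τ = 242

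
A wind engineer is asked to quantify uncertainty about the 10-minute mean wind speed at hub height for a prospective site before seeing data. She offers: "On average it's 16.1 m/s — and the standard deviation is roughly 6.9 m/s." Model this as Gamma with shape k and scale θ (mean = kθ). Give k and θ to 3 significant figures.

k ≈ 5.44, θ ≈ 2.96

For Gamma(k, scale θ): mean = kθ, variance = kθ², so CV = 1/√k.
CV = SD/mean = 6.9/16.1 = 0.4286, hence k = 1/CV² = 5.44.
Then θ = mean/k = 16.1/5.44 = 2.96.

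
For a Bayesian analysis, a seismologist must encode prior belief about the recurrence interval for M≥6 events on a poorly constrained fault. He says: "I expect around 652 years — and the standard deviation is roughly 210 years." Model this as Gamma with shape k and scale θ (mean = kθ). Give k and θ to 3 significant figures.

k ≈ 9.64, θ ≈ 67.6

For Gamma(k, scale θ): mean = kθ, variance = kθ², so CV = 1/√k.
CV = SD/mean = 210/652 = 0.3221, hence k = 1/CV² = 9.64.
Then θ = mean/k = 652/9.64 = 67.6.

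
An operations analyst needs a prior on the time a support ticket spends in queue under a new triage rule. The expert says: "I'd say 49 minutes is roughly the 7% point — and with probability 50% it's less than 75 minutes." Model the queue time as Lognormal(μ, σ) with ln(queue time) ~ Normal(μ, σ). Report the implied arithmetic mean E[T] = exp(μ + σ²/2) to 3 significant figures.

If T ~ Lognormal(μ,σ) then ln T ~ Normal(μ,σ), so the p-quantile of ln T is μ + z_p·σ.
ln(49) = 3.892 and ln(75) = 4.317; z_{0.07} = -1.476, z_{0.5} = 0.
σ = (4.317 − 3.892)/(0 − (-1.476)) = 0.288.
μ = 3.892 − (-1.476)·0.288 = 4.317.
E[T] = exp(μ + σ²/2) = exp(4.317 + 0.0416) = 78.2 minutes.

E[T] ≈ 78.2 minutes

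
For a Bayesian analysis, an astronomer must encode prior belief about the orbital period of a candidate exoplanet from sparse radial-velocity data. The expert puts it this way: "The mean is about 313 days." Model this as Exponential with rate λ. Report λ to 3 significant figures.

λ ≈ 0.00319

Exponential mean = 1/λ, so λ = 1/313.0 = 0.00319.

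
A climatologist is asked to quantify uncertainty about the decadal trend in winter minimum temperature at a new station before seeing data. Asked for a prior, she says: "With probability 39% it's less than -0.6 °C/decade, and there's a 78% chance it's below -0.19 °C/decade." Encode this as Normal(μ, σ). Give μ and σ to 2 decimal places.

μ = -0.49, σ = 0.39

For Normal(μ,σ), the p-quantile is μ + z_p·σ. Here z_{0.39} = -0.2793, z_{0.78} = 0.7722.
So -0.6 = μ − 0.2793σ and -0.19 = μ + 0.7722σ.
Subtracting: σ = (-0.19 − -0.6)/(0.7722 − (-0.2793)) = 0.39.
Then μ = -0.6 − (-0.2793)·0.39 = -0.49.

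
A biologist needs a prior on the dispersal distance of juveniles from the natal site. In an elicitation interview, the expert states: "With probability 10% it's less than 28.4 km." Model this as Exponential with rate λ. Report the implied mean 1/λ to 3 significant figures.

P(T < 28.4) = 1 − e^(−λ·28.4) = 0.1, so λ = −ln(1−0.1)/28.4 = −ln(0.9)/28.4 = 0.00371.
Mean = 1/λ = 270 km.

mean ≈ 270 km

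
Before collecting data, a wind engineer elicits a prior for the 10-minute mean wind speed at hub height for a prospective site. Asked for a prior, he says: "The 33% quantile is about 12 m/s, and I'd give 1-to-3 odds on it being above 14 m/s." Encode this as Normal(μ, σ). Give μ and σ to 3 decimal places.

For Normal(μ,σ), the p-quantile is μ + z_p·σ. Here z_{0.33} = -0.4399, z_{0.75} = 0.6745.
So 12 = μ − 0.4399σ and 14 = μ + 0.6745σ.
Subtracting: σ = (14 − 12)/(0.6745 − (-0.4399)) = 1.795.
Then μ = 12 − (-0.4399)·1.795 = 12.790.

μ = 12.790, σ = 1.795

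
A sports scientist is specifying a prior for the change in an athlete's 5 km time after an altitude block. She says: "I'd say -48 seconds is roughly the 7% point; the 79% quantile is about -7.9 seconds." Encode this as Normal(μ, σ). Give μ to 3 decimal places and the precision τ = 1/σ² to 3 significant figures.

The p-quantile of Normal(μ,σ) is μ + z_p·σ, with z_{0.07} = -1.476 and z_{0.79} = 0.8064.
Eliminate σ: μ = (z₂·x₁ − z₁·x₂)/(z₂ − z₁) = (0.8064·-48 − (-1.476)·-7.9)/2.282 = -22.069.
Then σ = (x₂ − x₁)/(z₂ − z₁) = (-7.9 − -48)/2.282 = 17.571.
Precision τ = 1/σ² = 1/17.57² = 0.00324.

μ = -22.069, τ = 0.00324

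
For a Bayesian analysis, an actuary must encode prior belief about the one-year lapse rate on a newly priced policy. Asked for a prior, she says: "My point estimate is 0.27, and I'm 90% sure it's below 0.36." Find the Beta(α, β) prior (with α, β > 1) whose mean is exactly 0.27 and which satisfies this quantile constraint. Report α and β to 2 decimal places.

With mean 0.27 fixed, write α = 0.27s, β = 0.73s where s = α+β.
Need P(θ < 0.36) = 0.9 under Beta(0.27s, 0.73s). Normal approximation: (q−m)/√(m(1−m)/s) ≈ z_{0.9} = 1.28, so s ≈ 0.27·0.73·(1.28)²/(0.36−0.27)² = 40.0.
At s = 40.0: P(θ<0.36) ≈ 0.896. Adjusting to match 0.9 gives s ≈ 41.57.
So α = 0.27·41.57 ≈ 11.23, β = 0.73·41.57 ≈ 30.35.

α ≈ 11.23, β ≈ 30.35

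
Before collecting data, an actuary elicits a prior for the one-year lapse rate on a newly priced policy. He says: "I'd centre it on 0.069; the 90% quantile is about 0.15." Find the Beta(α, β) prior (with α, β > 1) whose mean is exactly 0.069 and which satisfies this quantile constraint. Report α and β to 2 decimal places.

α ≈ 1.19, β ≈ 16.06

With mean 0.069 fixed, write α = 0.069s, β = 0.931s where s = α+β.
Need P(θ < 0.15) = 0.9 under Beta(0.069s, 0.931s). Normal approximation: (q−m)/√(m(1−m)/s) ≈ z_{0.9} = 1.28, so s ≈ 0.069·0.931·(1.28)²/(0.15−0.069)² = 16.1.
At s = 16.1: P(θ<0.15) ≈ 0.895. Adjusting to match 0.9 gives s ≈ 17.25.
So α = 0.069·17.25 ≈ 1.19, β = 0.931·17.25 ≈ 16.06.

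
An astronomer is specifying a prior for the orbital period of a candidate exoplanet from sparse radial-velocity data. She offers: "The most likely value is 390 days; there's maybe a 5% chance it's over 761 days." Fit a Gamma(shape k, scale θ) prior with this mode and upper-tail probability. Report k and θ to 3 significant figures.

k ≈ 7.21, θ ≈ 62.8

Gamma(k,θ) with k>1 has mode (k−1)θ, so θ = 390/(k−1).
Need P(X < 761) = 0.95 with θ tied to k this way. Start at k = 2, θ = 390: P(X<761) ≈ 0.581.
Too low — raise k to concentrate. Iterating converges to k ≈ 7.21.
Then θ = 390/(7.21−1) ≈ 62.8.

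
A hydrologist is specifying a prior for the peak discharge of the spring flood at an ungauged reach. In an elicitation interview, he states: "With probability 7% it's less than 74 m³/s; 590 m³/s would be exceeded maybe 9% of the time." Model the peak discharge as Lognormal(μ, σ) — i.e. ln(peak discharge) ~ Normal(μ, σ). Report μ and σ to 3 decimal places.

μ ≈ 5.392, σ ≈ 0.737

If T ~ Lognormal(μ,σ) then ln T ~ Normal(μ,σ), so the p-quantile of ln T is μ + z_p·σ.
ln(74) = 4.304 and ln(590) = 6.38; z_{0.07} = -1.476, z_{0.91} = 1.341.
σ = (6.38 − 4.304)/(1.341 − (-1.476)) = 0.737.
μ = 4.304 − (-1.476)·0.737 = 5.392.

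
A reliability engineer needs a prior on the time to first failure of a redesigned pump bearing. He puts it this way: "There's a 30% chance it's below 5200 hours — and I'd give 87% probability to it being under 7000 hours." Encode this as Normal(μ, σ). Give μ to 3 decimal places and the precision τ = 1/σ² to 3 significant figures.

The p-quantile of Normal(μ,σ) is μ + z_p·σ, with z_{0.3} = -0.5244 and z_{0.87} = 1.126.
Eliminate σ: μ = (z₂·x₁ − z₁·x₂)/(z₂ − z₁) = (1.126·5200 − (-0.5244)·7000)/1.651 = 5771.799.
Then σ = (x₂ − x₁)/(z₂ − z₁) = (7000 − 5200)/1.651 = 1090.386.
Precision τ = 1/σ² = 1/1090² = 8.41e-07.

μ = 5771.799, τ = 8.41e-07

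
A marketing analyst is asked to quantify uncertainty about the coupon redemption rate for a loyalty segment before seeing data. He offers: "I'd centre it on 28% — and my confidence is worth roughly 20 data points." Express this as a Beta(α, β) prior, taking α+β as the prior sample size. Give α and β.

α = 5.6, β = 14.4

Under the effective-sample-size interpretation, Beta(α, β) has prior mean α/(α+β) and prior sample size α+β.
So α+β = 20 and α/(α+β) = 0.28, giving α = 0.28·20 = 5.6 and β = 20 − 5.6 = 14.4.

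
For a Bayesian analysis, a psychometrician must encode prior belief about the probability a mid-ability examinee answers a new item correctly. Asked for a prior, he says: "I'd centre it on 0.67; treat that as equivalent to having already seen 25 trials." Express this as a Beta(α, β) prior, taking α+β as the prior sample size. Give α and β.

α = 16.75, β = 8.25

Under the effective-sample-size interpretation, Beta(α, β) has prior mean α/(α+β) and prior sample size α+β.
So α+β = 25 and α/(α+β) = 0.67, giving α = 0.67·25 = 16.75 and β = 25 − 16.75 = 8.25.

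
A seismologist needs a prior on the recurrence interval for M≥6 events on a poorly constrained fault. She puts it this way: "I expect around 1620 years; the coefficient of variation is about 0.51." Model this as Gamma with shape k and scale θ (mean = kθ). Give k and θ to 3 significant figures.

For Gamma(k, scale θ): mean = kθ, variance = kθ², so CV = 1/√k.
CV = 0.51, hence k = 1/CV² = 3.84.
Then θ = mean/k = 1620/3.84 = 421.

k ≈ 3.84, θ ≈ 421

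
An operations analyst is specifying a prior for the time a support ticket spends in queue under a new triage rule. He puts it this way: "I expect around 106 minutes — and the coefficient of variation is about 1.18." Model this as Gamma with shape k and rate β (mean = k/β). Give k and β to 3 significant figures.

k ≈ 0.718, β ≈ 0.00678

For Gamma(k, rate β): mean = k/β, variance = k/β², so CV = 1/√k.
CV = 1.18, hence k = 1/CV² = 0.718.
Then β = k/mean = 0.718/106 = 0.00678.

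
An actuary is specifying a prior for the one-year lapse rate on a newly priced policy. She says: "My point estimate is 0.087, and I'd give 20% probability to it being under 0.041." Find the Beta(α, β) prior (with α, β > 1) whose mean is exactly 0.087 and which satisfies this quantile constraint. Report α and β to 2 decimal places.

α ≈ 2.33, β ≈ 24.45

With mean 0.087 fixed, write α = 0.087s, β = 0.913s where s = α+β.
Need P(θ < 0.041) = 0.2 under Beta(0.087s, 0.913s). Normal approximation: (q−m)/√(m(1−m)/s) ≈ z_{0.2} = -0.842, so s ≈ 0.087·0.913·(-0.842)²/(0.041−0.087)² = 26.6.
At s = 26.6: P(θ<0.041) ≈ 0.201. Adjusting to match 0.2 gives s ≈ 26.78.
So α = 0.087·26.78 ≈ 2.33, β = 0.913·26.78 ≈ 24.45.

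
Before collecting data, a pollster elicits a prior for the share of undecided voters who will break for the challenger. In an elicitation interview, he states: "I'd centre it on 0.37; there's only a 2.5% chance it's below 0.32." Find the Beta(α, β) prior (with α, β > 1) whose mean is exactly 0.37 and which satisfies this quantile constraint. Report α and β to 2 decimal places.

With mean 0.37 fixed, write α = 0.37s, β = 0.63s where s = α+β.
Need P(θ < 0.32) = 0.025 under Beta(0.37s, 0.63s). Normal approximation: (q−m)/√(m(1−m)/s) ≈ z_{0.025} = -1.96, so s ≈ 0.37·0.63·(-1.96)²/(0.32−0.37)² = 358.2.
At s = 358.2: P(θ<0.32) ≈ 0.023. Adjusting to match 0.025 gives s ≈ 346.74.
So α = 0.37·346.74 ≈ 128.29, β = 0.63·346.74 ≈ 218.44.

α ≈ 128.29, β ≈ 218.44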